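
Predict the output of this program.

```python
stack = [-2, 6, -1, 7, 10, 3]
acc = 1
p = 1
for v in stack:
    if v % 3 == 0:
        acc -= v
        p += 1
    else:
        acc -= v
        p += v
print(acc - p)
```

v=-2: not %3==0, acc = 1-(-2) = 3; p=-1
v=6: %3==0, acc = 3-6 = -3; p=0
v=-1: not %3==0, acc = (-3)-(-1) = -2; p=-1
v=7: not %3==0, acc = (-2)-7 = -9; p=6
v=10: not %3==0, acc = (-9)-10 = -19; p=16
v=3: %3==0, acc = (-19)-3 = -22; p=17
acc-p = (-22)-17 = -39

-39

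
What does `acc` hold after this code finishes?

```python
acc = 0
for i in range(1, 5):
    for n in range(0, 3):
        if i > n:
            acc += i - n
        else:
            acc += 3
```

28

i=1,n=0: 1>0, acc = 0+1 = 1
i=1,n=1: not 1>1, acc = 1+3 = 4
i=1,n=2: not 1>2, acc = 4+3 = 7
i=2,n=0: 2>0, acc = 7+2 = 9
i=2,n=1: 2>1, acc = 9+1 = 10
i=2,n=2: not 2>2, acc = 10+3 = 13
i=3,n=0: 3>0, acc = 13+3 = 16
i=3,n=1: 3>1, acc = 16+2 = 18
i=3,n=2: 3>2, acc = 18+1 = 19
i=4,n=0: 4>0, acc = 19+4 = 23
i=4,n=1: 4>1, acc = 23+3 = 26
i=4,n=2: 4>2, acc = 26+2 = 28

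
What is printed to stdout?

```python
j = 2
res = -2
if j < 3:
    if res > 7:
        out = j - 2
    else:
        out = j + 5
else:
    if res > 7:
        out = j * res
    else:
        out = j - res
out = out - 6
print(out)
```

1

j=2, res=-2
j < 3 is True; res > 7 is False
→ out = j + 5 = 7
out = 7-6 = 1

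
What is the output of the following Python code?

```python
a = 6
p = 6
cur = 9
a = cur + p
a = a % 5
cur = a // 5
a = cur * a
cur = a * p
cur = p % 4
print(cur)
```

2

a = 9+6 = 15
a = 15%5 = 0
cur = 0//5 = 0
a = 0*0 = 0
cur = 0*6 = 0
cur = 6%4 = 2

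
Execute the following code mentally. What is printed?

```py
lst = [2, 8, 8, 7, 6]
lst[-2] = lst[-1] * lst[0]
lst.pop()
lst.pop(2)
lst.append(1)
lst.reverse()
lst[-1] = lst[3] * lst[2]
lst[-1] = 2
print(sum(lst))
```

lst[-2] = lst[-1]*lst[0] = 6*2 = 12 → [2, 8, 8, 12, 6]
pop() removes 6 → [2, 8, 8, 12]
pop(2) removes 8 → [2, 8, 12]
append 1 → [2, 8, 12, 1]
reverse → [1, 12, 8, 2]
lst[-1] = lst[3]*lst[2] = 2*8 = 16 → [1, 12, 8, 16]
lst[-1] = 2 → [1, 12, 8, 2]
sum = 23

23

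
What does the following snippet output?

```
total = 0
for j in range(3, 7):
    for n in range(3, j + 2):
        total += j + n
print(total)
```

j=3,n=3: total = 0+6 = 6
j=3,n=4: total = 6+7 = 13
j=4,n=3: total = 13+7 = 20
j=4,n=4: total = 20+8 = 28
j=4,n=5: total = 28+9 = 37
j=5,n=3: total = 37+8 = 45
j=5,n=4: total = 45+9 = 54
j=5,n=5: total = 54+10 = 64
j=5,n=6: total = 64+11 = 75
j=6,n=3: total = 75+9 = 84
j=6,n=4: total = 84+10 = 94
j=6,n=5: total = 94+11 = 105
j=6,n=6: total = 105+12 = 117
j=6,n=7: total = 117+13 = 130

130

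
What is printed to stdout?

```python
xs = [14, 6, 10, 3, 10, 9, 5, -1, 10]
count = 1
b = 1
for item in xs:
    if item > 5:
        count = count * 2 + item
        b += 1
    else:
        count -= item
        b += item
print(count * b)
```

10136

item=14: >5, count = 1*2+14 = 16; b=2
item=6: >5, count = 16*2+6 = 38; b=3
item=10: >5, count = 38*2+10 = 86; b=4
item=3: not >5, count = 86-3 = 83; b=7
item=10: >5, count = 83*2+10 = 176; b=8
item=9: >5, count = 176*2+9 = 361; b=9
item=5: not >5, count = 361-5 = 356; b=14
item=-1: not >5, count = 356-(-1) = 357; b=13
item=10: >5, count = 357*2+10 = 724; b=14
count*b = 724*14 = 10136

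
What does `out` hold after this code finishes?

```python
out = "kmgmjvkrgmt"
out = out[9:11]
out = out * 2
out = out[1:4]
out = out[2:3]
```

slice [9:11] → 'mt'
repeat ×2 → 'mtmt'
slice [1:4] → 'tmt'
slice [2:3] → 't'

't'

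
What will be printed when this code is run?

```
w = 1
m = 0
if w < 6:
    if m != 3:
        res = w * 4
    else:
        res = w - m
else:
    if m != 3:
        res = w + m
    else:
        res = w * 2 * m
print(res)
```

w=1, m=0
w < 6 is True; m != 3 is True
→ res = w * 4 = 4

4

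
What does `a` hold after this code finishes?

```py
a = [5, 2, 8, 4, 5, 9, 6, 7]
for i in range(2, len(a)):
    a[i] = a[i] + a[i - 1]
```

i=2: a[2] = 8+2 = 10 → [5, 2, 10, 4, 5, 9, 6, 7]
i=3: a[3] = 4+10 = 14 → [5, 2, 10, 14, 5, 9, 6, 7]
i=4: a[4] = 5+14 = 19 → [5, 2, 10, 14, 19, 9, 6, 7]
i=5: a[5] = 9+19 = 28 → [5, 2, 10, 14, 19, 28, 6, 7]
i=6: a[6] = 6+28 = 34 → [5, 2, 10, 14, 19, 28, 34, 7]
i=7: a[7] = 7+34 = 41 → [5, 2, 10, 14, 19, 28, 34, 41]

[5, 2, 10, 14, 19, 28, 34, 41]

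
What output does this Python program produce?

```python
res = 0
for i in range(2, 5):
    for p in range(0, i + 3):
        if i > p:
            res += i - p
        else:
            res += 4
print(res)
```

55

i=2,p=0: 2>0, res = 0+2 = 2
i=2,p=1: 2>1, res = 2+1 = 3
i=2,p=2: not 2>2, res = 3+4 = 7
i=2,p=3: not 2>3, res = 7+4 = 11
i=2,p=4: not 2>4, res = 11+4 = 15
i=3,p=0: 3>0, res = 15+3 = 18
i=3,p=1: 3>1, res = 18+2 = 20
i=3,p=2: 3>2, res = 20+1 = 21
i=3,p=3: not 3>3, res = 21+4 = 25
i=3,p=4: not 3>4, res = 25+4 = 29
i=3,p=5: not 3>5, res = 29+4 = 33
i=4,p=0: 4>0, res = 33+4 = 37
i=4,p=1: 4>1, res = 37+3 = 40
i=4,p=2: 4>2, res = 40+2 = 42
i=4,p=3: 4>3, res = 42+1 = 43
i=4,p=4: not 4>4, res = 43+4 = 47
i=4,p=5: not 4>5, res = 47+4 = 51
i=4,p=6: not 4>6, res = 51+4 = 55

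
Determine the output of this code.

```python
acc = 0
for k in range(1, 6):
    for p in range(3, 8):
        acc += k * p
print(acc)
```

k=1,p=3: acc = 0+3 = 3
k=1,p=4: acc = 3+4 = 7
k=1,p=5: acc = 7+5 = 12
k=1,p=6: acc = 12+6 = 18
k=1,p=7: acc = 18+7 = 25
k=2,p=3: acc = 25+6 = 31
k=2,p=4: acc = 31+8 = 39
k=2,p=5: acc = 39+10 = 49
k=2,p=6: acc = 49+12 = 61
k=2,p=7: acc = 61+14 = 75
k=3,p=3: acc = 75+9 = 84
k=3,p=4: acc = 84+12 = 96
k=3,p=5: acc = 96+15 = 111
k=3,p=6: acc = 111+18 = 129
k=3,p=7: acc = 129+21 = 150
k=4,p=3: acc = 150+12 = 162
k=4,p=4: acc = 162+16 = 178
k=4,p=5: acc = 178+20 = 198
k=4,p=6: acc = 198+24 = 222
k=4,p=7: acc = 222+28 = 250
k=5,p=3: acc = 250+15 = 265
k=5,p=4: acc = 265+20 = 285
k=5,p=5: acc = 285+25 = 310
k=5,p=6: acc = 310+30 = 340
k=5,p=7: acc = 340+35 = 375

375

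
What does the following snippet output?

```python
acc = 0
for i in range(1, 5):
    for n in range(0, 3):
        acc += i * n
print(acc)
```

30

i=1,n=0: acc = 0+0 = 0
i=1,n=1: acc = 0+1 = 1
i=1,n=2: acc = 1+2 = 3
i=2,n=0: acc = 3+0 = 3
i=2,n=1: acc = 3+2 = 5
i=2,n=2: acc = 5+4 = 9
i=3,n=0: acc = 9+0 = 9
i=3,n=1: acc = 9+3 = 12
i=3,n=2: acc = 12+6 = 18
i=4,n=0: acc = 18+0 = 18
i=4,n=1: acc = 18+4 = 22
i=4,n=2: acc = 22+8 = 30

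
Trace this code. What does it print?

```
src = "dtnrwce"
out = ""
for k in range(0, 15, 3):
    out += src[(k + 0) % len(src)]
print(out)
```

k=0: add src[0]='d' → 'd'
k=3: add src[3]='r' → 'dr'
k=6: add src[6]='e' → 'dre'
k=9: add src[2]='n' → 'dren'
k=12: add src[5]='c' → 'drenc'

drenc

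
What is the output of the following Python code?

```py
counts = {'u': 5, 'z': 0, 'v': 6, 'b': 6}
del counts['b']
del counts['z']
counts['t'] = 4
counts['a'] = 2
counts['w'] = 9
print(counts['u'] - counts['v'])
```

-1

del 'b' → {'u': 5, 'z': 0, 'v': 6}
del 'z' → {'u': 5, 'v': 6}
counts['t'] = 4 → {'u': 5, 'v': 6, 't': 4}
counts['a'] = 2 → {'u': 5, 'v': 6, 't': 4, 'a': 2}
counts['w'] = 9 → {'u': 5, 'v': 6, 't': 4, 'a': 2, 'w': 9}
counts['u']-counts['v'] = 5-6 = -1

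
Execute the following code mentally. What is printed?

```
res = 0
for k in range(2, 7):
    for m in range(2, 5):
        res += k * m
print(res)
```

180

k=2,m=2: res = 0+4 = 4
k=2,m=3: res = 4+6 = 10
k=2,m=4: res = 10+8 = 18
k=3,m=2: res = 18+6 = 24
k=3,m=3: res = 24+9 = 33
k=3,m=4: res = 33+12 = 45
k=4,m=2: res = 45+8 = 53
k=4,m=3: res = 53+12 = 65
k=4,m=4: res = 65+16 = 81
k=5,m=2: res = 81+10 = 91
k=5,m=3: res = 91+15 = 106
k=5,m=4: res = 106+20 = 126
k=6,m=2: res = 126+12 = 138
k=6,m=3: res = 138+18 = 156
k=6,m=4: res = 156+24 = 180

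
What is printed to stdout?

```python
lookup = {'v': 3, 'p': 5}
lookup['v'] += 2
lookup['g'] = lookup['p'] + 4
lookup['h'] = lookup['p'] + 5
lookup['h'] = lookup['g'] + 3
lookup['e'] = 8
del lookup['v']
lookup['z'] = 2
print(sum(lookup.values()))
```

lookup['v'] = 3+2 = 5 → {'v': 5, 'p': 5}
lookup['g'] = lookup['p']+4 = 9 → {'v': 5, 'p': 5, 'g': 9}
lookup['h'] = lookup['p']+5 = 10 → {'v': 5, 'p': 5, 'g': 9, 'h': 10}
lookup['h'] = lookup['g']+3 = 12 → {'v': 5, 'p': 5, 'g': 9, 'h': 12}
lookup['e'] = 8 → {'v': 5, 'p': 5, 'g': 9, 'h': 12, 'e': 8}
del 'v' → {'p': 5, 'g': 9, 'h': 12, 'e': 8}
lookup['z'] = 2 → {'p': 5, 'g': 9, 'h': 12, 'e': 8, 'z': 2}
sum of values = 36

36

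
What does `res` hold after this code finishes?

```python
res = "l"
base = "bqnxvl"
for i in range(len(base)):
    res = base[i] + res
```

i=0: prepend 'b' → 'bl'
i=1: prepend 'q' → 'qbl'
i=2: prepend 'n' → 'nqbl'
i=3: prepend 'x' → 'xnqbl'
i=4: prepend 'v' → 'vxnqbl'
i=5: prepend 'l' → 'lvxnqbl'

'lvxnqbl'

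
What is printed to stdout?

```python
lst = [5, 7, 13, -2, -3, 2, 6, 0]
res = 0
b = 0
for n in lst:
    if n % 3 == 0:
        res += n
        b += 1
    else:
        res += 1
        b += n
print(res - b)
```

-20

n=5: not %3==0, res = 0+1 = 1; b=5
n=7: not %3==0, res = 1+1 = 2; b=12
n=13: not %3==0, res = 2+1 = 3; b=25
n=-2: not %3==0, res = 3+1 = 4; b=23
n=-3: %3==0, res = 4+(-3) = 1; b=24
n=2: not %3==0, res = 1+1 = 2; b=26
n=6: %3==0, res = 2+6 = 8; b=27
n=0: %3==0, res = 8+0 = 8; b=28
res-b = 8-28 = -20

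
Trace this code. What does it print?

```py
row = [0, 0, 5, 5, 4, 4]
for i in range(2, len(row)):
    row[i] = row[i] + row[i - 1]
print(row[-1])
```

i=2: row[2] = 5+0 = 5 → [0, 0, 5, 5, 4, 4]
i=3: row[3] = 5+5 = 10 → [0, 0, 5, 10, 4, 4]
i=4: row[4] = 4+10 = 14 → [0, 0, 5, 10, 14, 4]
i=5: row[5] = 4+14 = 18 → [0, 0, 5, 10, 14, 18]

18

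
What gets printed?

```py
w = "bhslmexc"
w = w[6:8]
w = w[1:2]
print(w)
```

c

slice [6:8] → 'xc'
slice [1:2] → 'c'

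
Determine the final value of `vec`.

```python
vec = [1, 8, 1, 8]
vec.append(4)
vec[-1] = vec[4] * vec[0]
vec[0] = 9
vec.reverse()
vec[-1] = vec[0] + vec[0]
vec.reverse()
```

[8, 8, 1, 8, 4]

append 4 → [1, 8, 1, 8, 4]
vec[-1] = vec[4]*vec[0] = 4*1 = 4 → [1, 8, 1, 8, 4]
vec[0] = 9 → [9, 8, 1, 8, 4]
reverse → [4, 8, 1, 8, 9]
vec[-1] = vec[0]+vec[0] = 4+4 = 8 → [4, 8, 1, 8, 8]
reverse → [8, 8, 1, 8, 4]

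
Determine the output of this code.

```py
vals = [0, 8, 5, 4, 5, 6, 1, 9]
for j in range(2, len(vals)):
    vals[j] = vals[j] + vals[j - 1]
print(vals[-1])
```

38

j=2: vals[2] = 5+8 = 13 → [0, 8, 13, 4, 5, 6, 1, 9]
j=3: vals[3] = 4+13 = 17 → [0, 8, 13, 17, 5, 6, 1, 9]
j=4: vals[4] = 5+17 = 22 → [0, 8, 13, 17, 22, 6, 1, 9]
j=5: vals[5] = 6+22 = 28 → [0, 8, 13, 17, 22, 28, 1, 9]
j=6: vals[6] = 1+28 = 29 → [0, 8, 13, 17, 22, 28, 29, 9]
j=7: vals[7] = 9+29 = 38 → [0, 8, 13, 17, 22, 28, 29, 38]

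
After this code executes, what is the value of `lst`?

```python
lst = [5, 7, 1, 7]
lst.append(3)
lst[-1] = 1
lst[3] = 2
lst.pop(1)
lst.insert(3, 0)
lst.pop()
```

[5, 1, 2, 0]

append 3 → [5, 7, 1, 7, 3]
lst[-1] = 1 → [5, 7, 1, 7, 1]
lst[3] = 2 → [5, 7, 1, 2, 1]
pop(1) removes 7 → [5, 1, 2, 1]
insert 0 at 3 → [5, 1, 2, 0, 1]
pop() removes 1 → [5, 1, 2, 0]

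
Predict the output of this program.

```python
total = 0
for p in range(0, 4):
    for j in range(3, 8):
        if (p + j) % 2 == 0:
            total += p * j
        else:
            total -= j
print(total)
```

p=0,j=3: odd sum, total = 0-3 = -3
p=0,j=4: even sum, total = (-3)+0 = -3
p=0,j=5: odd sum, total = (-3)-5 = -8
p=0,j=6: even sum, total = (-8)+0 = -8
p=0,j=7: odd sum, total = (-8)-7 = -15
p=1,j=3: even sum, total = (-15)+3 = -12
p=1,j=4: odd sum, total = (-12)-4 = -16
p=1,j=5: even sum, total = (-16)+5 = -11
p=1,j=6: odd sum, total = (-11)-6 = -17
p=1,j=7: even sum, total = (-17)+7 = -10
p=2,j=3: odd sum, total = (-10)-3 = -13
p=2,j=4: even sum, total = (-13)+8 = -5
p=2,j=5: odd sum, total = (-5)-5 = -10
p=2,j=6: even sum, total = (-10)+12 = 2
p=2,j=7: odd sum, total = 2-7 = -5
p=3,j=3: even sum, total = (-5)+9 = 4
p=3,j=4: odd sum, total = 4-4 = 0
p=3,j=5: even sum, total = 0+15 = 15
p=3,j=6: odd sum, total = 15-6 = 9
p=3,j=7: even sum, total = 9+21 = 30

30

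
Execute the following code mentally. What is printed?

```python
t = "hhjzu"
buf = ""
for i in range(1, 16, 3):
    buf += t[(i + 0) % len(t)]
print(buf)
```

hujhz

i=1: add t[1]='h' → 'h'
i=4: add t[4]='u' → 'hu'
i=7: add t[2]='j' → 'huj'
i=10: add t[0]='h' → 'hujh'
i=13: add t[3]='z' → 'hujhz'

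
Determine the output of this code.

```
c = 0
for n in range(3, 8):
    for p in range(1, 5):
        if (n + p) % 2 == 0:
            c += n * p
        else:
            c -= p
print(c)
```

n=3,p=1: even sum, c = 0+3 = 3
n=3,p=2: odd sum, c = 3-2 = 1
n=3,p=3: even sum, c = 1+9 = 10
n=3,p=4: odd sum, c = 10-4 = 6
n=4,p=1: odd sum, c = 6-1 = 5
n=4,p=2: even sum, c = 5+8 = 13
n=4,p=3: odd sum, c = 13-3 = 10
n=4,p=4: even sum, c = 10+16 = 26
n=5,p=1: even sum, c = 26+5 = 31
n=5,p=2: odd sum, c = 31-2 = 29
n=5,p=3: even sum, c = 29+15 = 44
n=5,p=4: odd sum, c = 44-4 = 40
n=6,p=1: odd sum, c = 40-1 = 39
n=6,p=2: even sum, c = 39+12 = 51
n=6,p=3: odd sum, c = 51-3 = 48
n=6,p=4: even sum, c = 48+24 = 72
n=7,p=1: even sum, c = 72+7 = 79
n=7,p=2: odd sum, c = 79-2 = 77
n=7,p=3: even sum, c = 77+21 = 98
n=7,p=4: odd sum, c = 98-4 = 94

94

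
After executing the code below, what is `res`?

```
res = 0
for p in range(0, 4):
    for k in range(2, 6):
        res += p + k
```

80

p=0,k=2: res = 0+2 = 2
p=0,k=3: res = 2+3 = 5
p=0,k=4: res = 5+4 = 9
p=0,k=5: res = 9+5 = 14
p=1,k=2: res = 14+3 = 17
p=1,k=3: res = 17+4 = 21
p=1,k=4: res = 21+5 = 26
p=1,k=5: res = 26+6 = 32
p=2,k=2: res = 32+4 = 36
p=2,k=3: res = 36+5 = 41
p=2,k=4: res = 41+6 = 47
p=2,k=5: res = 47+7 = 54
p=3,k=2: res = 54+5 = 59
p=3,k=3: res = 59+6 = 65
p=3,k=4: res = 65+7 = 72
p=3,k=5: res = 72+8 = 80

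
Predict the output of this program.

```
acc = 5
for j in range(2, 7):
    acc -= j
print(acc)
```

j=2: acc = 5-2 = 3
j=3: acc = 3-3 = 0
j=4: acc = 0-4 = -4
j=5: acc = (-4)-5 = -9
j=6: acc = (-9)-6 = -15

-15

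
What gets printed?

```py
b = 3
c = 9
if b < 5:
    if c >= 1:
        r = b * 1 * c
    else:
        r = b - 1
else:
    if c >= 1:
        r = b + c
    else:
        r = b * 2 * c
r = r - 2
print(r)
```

b=3, c=9
b < 5 is True; c >= 1 is True
→ r = b * 1 * c = 27
r = 27-2 = 25

25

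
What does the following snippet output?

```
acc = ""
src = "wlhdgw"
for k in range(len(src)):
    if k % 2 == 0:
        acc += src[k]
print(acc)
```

k=0: add 'w' → 'w'
k=1: skip
k=2: add 'h' → 'wh'
k=3: skip
k=4: add 'g' → 'whg'
k=5: skip

whg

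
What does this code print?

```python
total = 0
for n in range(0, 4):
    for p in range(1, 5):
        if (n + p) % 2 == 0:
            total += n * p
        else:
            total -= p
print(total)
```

8

n=0,p=1: odd sum, total = 0-1 = -1
n=0,p=2: even sum, total = (-1)+0 = -1
n=0,p=3: odd sum, total = (-1)-3 = -4
n=0,p=4: even sum, total = (-4)+0 = -4
n=1,p=1: even sum, total = (-4)+1 = -3
n=1,p=2: odd sum, total = (-3)-2 = -5
n=1,p=3: even sum, total = (-5)+3 = -2
n=1,p=4: odd sum, total = (-2)-4 = -6
n=2,p=1: odd sum, total = (-6)-1 = -7
n=2,p=2: even sum, total = (-7)+4 = -3
n=2,p=3: odd sum, total = (-3)-3 = -6
n=2,p=4: even sum, total = (-6)+8 = 2
n=3,p=1: even sum, total = 2+3 = 5
n=3,p=2: odd sum, total = 5-2 = 3
n=3,p=3: even sum, total = 3+9 = 12
n=3,p=4: odd sum, total = 12-4 = 8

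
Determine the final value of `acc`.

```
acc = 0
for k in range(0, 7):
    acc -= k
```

k=0: acc = 0-0 = 0
k=1: acc = 0-1 = -1
k=2: acc = (-1)-2 = -3
k=3: acc = (-3)-3 = -6
k=4: acc = (-6)-4 = -10
k=5: acc = (-10)-5 = -15
k=6: acc = (-15)-6 = -21

-21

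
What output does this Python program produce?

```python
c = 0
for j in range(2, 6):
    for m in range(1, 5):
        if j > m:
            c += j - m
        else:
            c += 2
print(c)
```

j=2,m=1: 2>1, c = 0+1 = 1
j=2,m=2: not 2>2, c = 1+2 = 3
j=2,m=3: not 2>3, c = 3+2 = 5
j=2,m=4: not 2>4, c = 5+2 = 7
j=3,m=1: 3>1, c = 7+2 = 9
j=3,m=2: 3>2, c = 9+1 = 10
j=3,m=3: not 3>3, c = 10+2 = 12
j=3,m=4: not 3>4, c = 12+2 = 14
j=4,m=1: 4>1, c = 14+3 = 17
j=4,m=2: 4>2, c = 17+2 = 19
j=4,m=3: 4>3, c = 19+1 = 20
j=4,m=4: not 4>4, c = 20+2 = 22
j=5,m=1: 5>1, c = 22+4 = 26
j=5,m=2: 5>2, c = 26+3 = 29
j=5,m=3: 5>3, c = 29+2 = 31
j=5,m=4: 5>4, c = 31+1 = 32

32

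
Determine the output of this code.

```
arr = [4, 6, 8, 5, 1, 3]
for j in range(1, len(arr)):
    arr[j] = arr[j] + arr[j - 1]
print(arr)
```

j=1: arr[1] = 6+4 = 10 → [4, 10, 8, 5, 1, 3]
j=2: arr[2] = 8+10 = 18 → [4, 10, 18, 5, 1, 3]
j=3: arr[3] = 5+18 = 23 → [4, 10, 18, 23, 1, 3]
j=4: arr[4] = 1+23 = 24 → [4, 10, 18, 23, 24, 3]
j=5: arr[5] = 3+24 = 27 → [4, 10, 18, 23, 24, 27]

[4, 10, 18, 23, 24, 27]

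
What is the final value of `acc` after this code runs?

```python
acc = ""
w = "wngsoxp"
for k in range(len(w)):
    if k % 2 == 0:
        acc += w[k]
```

'wgop'

k=0: add 'w' → 'w'
k=1: skip
k=2: add 'g' → 'wg'
k=3: skip
k=4: add 'o' → 'wgo'
k=5: skip
k=6: add 'p' → 'wgop'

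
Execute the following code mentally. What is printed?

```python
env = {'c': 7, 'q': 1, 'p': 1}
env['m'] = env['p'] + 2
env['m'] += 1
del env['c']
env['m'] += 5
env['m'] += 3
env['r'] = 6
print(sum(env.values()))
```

20

env['m'] = env['p']+2 = 3 → {'c': 7, 'q': 1, 'p': 1, 'm': 3}
env['m'] = 3+1 = 4 → {'c': 7, 'q': 1, 'p': 1, 'm': 4}
del 'c' → {'q': 1, 'p': 1, 'm': 4}
env['m'] = 4+5 = 9 → {'q': 1, 'p': 1, 'm': 9}
env['m'] = 9+3 = 12 → {'q': 1, 'p': 1, 'm': 12}
env['r'] = 6 → {'q': 1, 'p': 1, 'm': 12, 'r': 6}
sum of values = 20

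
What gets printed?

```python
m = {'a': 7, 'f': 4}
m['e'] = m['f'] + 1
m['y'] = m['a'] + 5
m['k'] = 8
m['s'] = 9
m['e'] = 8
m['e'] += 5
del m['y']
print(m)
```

m['e'] = m['f']+1 = 5 → {'a': 7, 'f': 4, 'e': 5}
m['y'] = m['a']+5 = 12 → {'a': 7, 'f': 4, 'e': 5, 'y': 12}
m['k'] = 8 → {'a': 7, 'f': 4, 'e': 5, 'y': 12, 'k': 8}
m['s'] = 9 → {'a': 7, 'f': 4, 'e': 5, 'y': 12, 'k': 8, 's': 9}
m['e'] = 8 → {'a': 7, 'f': 4, 'e': 8, 'y': 12, 'k': 8, 's': 9}
m['e'] = 8+5 = 13 → {'a': 7, 'f': 4, 'e': 13, 'y': 12, 'k': 8, 's': 9}
del 'y' → {'a': 7, 'f': 4, 'e': 13, 'k': 8, 's': 9}

{'a': 7, 'f': 4, 'e': 13, 'k': 8, 's': 9}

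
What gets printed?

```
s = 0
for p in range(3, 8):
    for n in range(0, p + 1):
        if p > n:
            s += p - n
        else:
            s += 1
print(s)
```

85

p=3,n=0: 3>0, s = 0+3 = 3
p=3,n=1: 3>1, s = 3+2 = 5
p=3,n=2: 3>2, s = 5+1 = 6
p=3,n=3: not 3>3, s = 6+1 = 7
p=4,n=0: 4>0, s = 7+4 = 11
p=4,n=1: 4>1, s = 11+3 = 14
p=4,n=2: 4>2, s = 14+2 = 16
p=4,n=3: 4>3, s = 16+1 = 17
p=4,n=4: not 4>4, s = 17+1 = 18
p=5,n=0: 5>0, s = 18+5 = 23
p=5,n=1: 5>1, s = 23+4 = 27
p=5,n=2: 5>2, s = 27+3 = 30
p=5,n=3: 5>3, s = 30+2 = 32
p=5,n=4: 5>4, s = 32+1 = 33
p=5,n=5: not 5>5, s = 33+1 = 34
p=6,n=0: 6>0, s = 34+6 = 40
p=6,n=1: 6>1, s = 40+5 = 45
p=6,n=2: 6>2, s = 45+4 = 49
p=6,n=3: 6>3, s = 49+3 = 52
p=6,n=4: 6>4, s = 52+2 = 54
p=6,n=5: 6>5, s = 54+1 = 55
p=6,n=6: not 6>6, s = 55+1 = 56
p=7,n=0: 7>0, s = 56+7 = 63
p=7,n=1: 7>1, s = 63+6 = 69
p=7,n=2: 7>2, s = 69+5 = 74
p=7,n=3: 7>3, s = 74+4 = 78
p=7,n=4: 7>4, s = 78+3 = 81
p=7,n=5: 7>5, s = 81+2 = 83
p=7,n=6: 7>6, s = 83+1 = 84
p=7,n=7: not 7>7, s = 84+1 = 85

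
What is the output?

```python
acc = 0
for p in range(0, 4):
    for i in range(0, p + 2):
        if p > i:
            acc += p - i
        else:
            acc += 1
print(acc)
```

18

p=0,i=0: not 0>0, acc = 0+1 = 1
p=0,i=1: not 0>1, acc = 1+1 = 2
p=1,i=0: 1>0, acc = 2+1 = 3
p=1,i=1: not 1>1, acc = 3+1 = 4
p=1,i=2: not 1>2, acc = 4+1 = 5
p=2,i=0: 2>0, acc = 5+2 = 7
p=2,i=1: 2>1, acc = 7+1 = 8
p=2,i=2: not 2>2, acc = 8+1 = 9
p=2,i=3: not 2>3, acc = 9+1 = 10
p=3,i=0: 3>0, acc = 10+3 = 13
p=3,i=1: 3>1, acc = 13+2 = 15
p=3,i=2: 3>2, acc = 15+1 = 16
p=3,i=3: not 3>3, acc = 16+1 = 17
p=3,i=4: not 3>4, acc = 17+1 = 18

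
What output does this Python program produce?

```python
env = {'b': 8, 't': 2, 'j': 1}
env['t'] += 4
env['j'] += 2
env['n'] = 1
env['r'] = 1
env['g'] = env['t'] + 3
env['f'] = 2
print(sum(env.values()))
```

30

env['t'] = 2+4 = 6 → {'b': 8, 't': 6, 'j': 1}
env['j'] = 1+2 = 3 → {'b': 8, 't': 6, 'j': 3}
env['n'] = 1 → {'b': 8, 't': 6, 'j': 3, 'n': 1}
env['r'] = 1 → {'b': 8, 't': 6, 'j': 3, 'n': 1, 'r': 1}
env['g'] = env['t']+3 = 9 → {'b': 8, 't': 6, 'j': 3, 'n': 1, 'r': 1, 'g': 9}
env['f'] = 2 → {'b': 8, 't': 6, 'j': 3, 'n': 1, 'r': 1, 'g': 9, 'f': 2}
sum of values = 30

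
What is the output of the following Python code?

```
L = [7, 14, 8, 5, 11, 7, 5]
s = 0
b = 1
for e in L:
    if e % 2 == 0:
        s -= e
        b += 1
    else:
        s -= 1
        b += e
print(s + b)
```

e=7: not even, s = 0-1 = -1; b=8
e=14: even, s = (-1)-14 = -15; b=9
e=8: even, s = (-15)-8 = -23; b=10
e=5: not even, s = (-23)-1 = -24; b=15
e=11: not even, s = (-24)-1 = -25; b=26
e=7: not even, s = (-25)-1 = -26; b=33
e=5: not even, s = (-26)-1 = -27; b=38
s+b = (-27)+38 = 11

11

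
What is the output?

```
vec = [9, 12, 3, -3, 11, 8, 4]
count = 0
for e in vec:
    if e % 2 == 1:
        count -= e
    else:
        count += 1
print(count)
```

-17

e=9: odd, count = 0-9 = -9
e=12: not odd, count = (-9)+1 = -8
e=3: odd, count = (-8)-3 = -11
e=-3: odd, count = (-11)-(-3) = -8
e=11: odd, count = (-8)-11 = -19
e=8: not odd, count = (-19)+1 = -18
e=4: not odd, count = (-18)+1 = -17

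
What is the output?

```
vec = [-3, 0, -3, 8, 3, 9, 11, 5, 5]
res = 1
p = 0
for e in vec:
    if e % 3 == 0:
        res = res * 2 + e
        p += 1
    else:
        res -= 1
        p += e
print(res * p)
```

-680

e=-3: %3==0, res = 1*2+(-3) = -1; p=1
e=0: %3==0, res = (-1)*2+0 = -2; p=2
e=-3: %3==0, res = (-2)*2+(-3) = -7; p=3
e=8: not %3==0, res = (-7)-1 = -8; p=11
e=3: %3==0, res = (-8)*2+3 = -13; p=12
e=9: %3==0, res = (-13)*2+9 = -17; p=13
e=11: not %3==0, res = (-17)-1 = -18; p=24
e=5: not %3==0, res = (-18)-1 = -19; p=29
e=5: not %3==0, res = (-19)-1 = -20; p=34
res*p = (-20)*34 = -680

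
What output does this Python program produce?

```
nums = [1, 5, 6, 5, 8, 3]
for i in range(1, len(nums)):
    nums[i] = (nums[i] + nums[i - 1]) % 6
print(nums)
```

[1, 0, 0, 5, 1, 4]

i=1: nums[1] = (5+1)%6 = 0 → [1, 0, 6, 5, 8, 3]
i=2: nums[2] = (6+0)%6 = 0 → [1, 0, 0, 5, 8, 3]
i=3: nums[3] = (5+0)%6 = 5 → [1, 0, 0, 5, 8, 3]
i=4: nums[4] = (8+5)%6 = 1 → [1, 0, 0, 5, 1, 3]
i=5: nums[5] = (3+1)%6 = 4 → [1, 0, 0, 5, 1, 4]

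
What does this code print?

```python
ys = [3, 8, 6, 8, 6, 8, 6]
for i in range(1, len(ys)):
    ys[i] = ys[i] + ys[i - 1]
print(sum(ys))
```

i=1: ys[1] = 8+3 = 11 → [3, 11, 6, 8, 6, 8, 6]
i=2: ys[2] = 6+11 = 17 → [3, 11, 17, 8, 6, 8, 6]
i=3: ys[3] = 8+17 = 25 → [3, 11, 17, 25, 6, 8, 6]
i=4: ys[4] = 6+25 = 31 → [3, 11, 17, 25, 31, 8, 6]
i=5: ys[5] = 8+31 = 39 → [3, 11, 17, 25, 31, 39, 6]
i=6: ys[6] = 6+39 = 45 → [3, 11, 17, 25, 31, 39, 45]
sum = 171

171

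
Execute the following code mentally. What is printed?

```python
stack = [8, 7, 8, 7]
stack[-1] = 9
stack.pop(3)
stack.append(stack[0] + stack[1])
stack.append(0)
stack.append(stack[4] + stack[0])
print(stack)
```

[8, 7, 8, 15, 0, 8]

stack[-1] = 9 → [8, 7, 8, 9]
pop(3) removes 9 → [8, 7, 8]
append stack[0]+stack[1] = 8+7 = 15 → [8, 7, 8, 15]
append 0 → [8, 7, 8, 15, 0]
append stack[4]+stack[0] = 0+8 = 8 → [8, 7, 8, 15, 0, 8]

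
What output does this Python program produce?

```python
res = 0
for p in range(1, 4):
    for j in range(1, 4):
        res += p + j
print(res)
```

36

p=1,j=1: res = 0+2 = 2
p=1,j=2: res = 2+3 = 5
p=1,j=3: res = 5+4 = 9
p=2,j=1: res = 9+3 = 12
p=2,j=2: res = 12+4 = 16
p=2,j=3: res = 16+5 = 21
p=3,j=1: res = 21+4 = 25
p=3,j=2: res = 25+5 = 30
p=3,j=3: res = 30+6 = 36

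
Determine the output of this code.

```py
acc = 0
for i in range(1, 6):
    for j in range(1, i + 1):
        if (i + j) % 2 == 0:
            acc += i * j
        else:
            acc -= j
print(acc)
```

73

i=1,j=1: even sum, acc = 0+1 = 1
i=2,j=1: odd sum, acc = 1-1 = 0
i=2,j=2: even sum, acc = 0+4 = 4
i=3,j=1: even sum, acc = 4+3 = 7
i=3,j=2: odd sum, acc = 7-2 = 5
i=3,j=3: even sum, acc = 5+9 = 14
i=4,j=1: odd sum, acc = 14-1 = 13
i=4,j=2: even sum, acc = 13+8 = 21
i=4,j=3: odd sum, acc = 21-3 = 18
i=4,j=4: even sum, acc = 18+16 = 34
i=5,j=1: even sum, acc = 34+5 = 39
i=5,j=2: odd sum, acc = 39-2 = 37
i=5,j=3: even sum, acc = 37+15 = 52
i=5,j=4: odd sum, acc = 52-4 = 48
i=5,j=5: even sum, acc = 48+25 = 73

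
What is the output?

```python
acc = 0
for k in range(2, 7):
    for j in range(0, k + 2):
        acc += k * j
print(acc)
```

k=2,j=0: acc = 0+0 = 0
k=2,j=1: acc = 0+2 = 2
k=2,j=2: acc = 2+4 = 6
k=2,j=3: acc = 6+6 = 12
k=3,j=0: acc = 12+0 = 12
k=3,j=1: acc = 12+3 = 15
k=3,j=2: acc = 15+6 = 21
k=3,j=3: acc = 21+9 = 30
k=3,j=4: acc = 30+12 = 42
k=4,j=0: acc = 42+0 = 42
k=4,j=1: acc = 42+4 = 46
k=4,j=2: acc = 46+8 = 54
k=4,j=3: acc = 54+12 = 66
k=4,j=4: acc = 66+16 = 82
k=4,j=5: acc = 82+20 = 102
k=5,j=0: acc = 102+0 = 102
k=5,j=1: acc = 102+5 = 107
k=5,j=2: acc = 107+10 = 117
k=5,j=3: acc = 117+15 = 132
k=5,j=4: acc = 132+20 = 152
k=5,j=5: acc = 152+25 = 177
k=5,j=6: acc = 177+30 = 207
k=6,j=0: acc = 207+0 = 207
k=6,j=1: acc = 207+6 = 213
k=6,j=2: acc = 213+12 = 225
k=6,j=3: acc = 225+18 = 243
k=6,j=4: acc = 243+24 = 267
k=6,j=5: acc = 267+30 = 297
k=6,j=6: acc = 297+36 = 333
k=6,j=7: acc = 333+42 = 375

375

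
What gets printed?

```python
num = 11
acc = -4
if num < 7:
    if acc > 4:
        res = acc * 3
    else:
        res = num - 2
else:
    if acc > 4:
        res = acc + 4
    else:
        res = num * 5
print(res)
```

55

num=11, acc=-4
num < 7 is False; acc > 4 is False
→ res = num * 5 = 55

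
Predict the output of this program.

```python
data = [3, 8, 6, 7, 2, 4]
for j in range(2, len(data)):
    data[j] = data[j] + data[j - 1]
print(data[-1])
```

27

j=2: data[2] = 6+8 = 14 → [3, 8, 14, 7, 2, 4]
j=3: data[3] = 7+14 = 21 → [3, 8, 14, 21, 2, 4]
j=4: data[4] = 2+21 = 23 → [3, 8, 14, 21, 23, 4]
j=5: data[5] = 4+23 = 27 → [3, 8, 14, 21, 23, 27]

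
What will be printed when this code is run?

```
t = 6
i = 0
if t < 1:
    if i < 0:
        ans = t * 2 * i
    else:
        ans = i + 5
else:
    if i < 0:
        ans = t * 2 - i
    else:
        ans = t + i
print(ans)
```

6

t=6, i=0
t < 1 is False; i < 0 is False
→ ans = t + i = 6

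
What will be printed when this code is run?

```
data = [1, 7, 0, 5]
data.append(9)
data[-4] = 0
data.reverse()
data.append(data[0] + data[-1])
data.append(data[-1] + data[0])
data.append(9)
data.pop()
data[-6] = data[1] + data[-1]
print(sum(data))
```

append 9 → [1, 7, 0, 5, 9]
data[-4] = 0 → [1, 0, 0, 5, 9]
reverse → [9, 5, 0, 0, 1]
append data[0]+data[-1] = 9+1 = 10 → [9, 5, 0, 0, 1, 10]
append data[-1]+data[0] = 10+9 = 19 → [9, 5, 0, 0, 1, 10, 19]
append 9 → [9, 5, 0, 0, 1, 10, 19, 9]
pop() removes 9 → [9, 5, 0, 0, 1, 10, 19]
data[-6] = data[1]+data[-1] = 5+19 = 24 → [9, 24, 0, 0, 1, 10, 19]
sum = 63

63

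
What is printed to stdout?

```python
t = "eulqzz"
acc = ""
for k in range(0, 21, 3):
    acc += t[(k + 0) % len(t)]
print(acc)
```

eqeqeqe

k=0: add t[0]='e' → 'e'
k=3: add t[3]='q' → 'eq'
k=6: add t[0]='e' → 'eqe'
k=9: add t[3]='q' → 'eqeq'
k=12: add t[0]='e' → 'eqeqe'
k=15: add t[3]='q' → 'eqeqeq'
k=18: add t[0]='e' → 'eqeqeqe'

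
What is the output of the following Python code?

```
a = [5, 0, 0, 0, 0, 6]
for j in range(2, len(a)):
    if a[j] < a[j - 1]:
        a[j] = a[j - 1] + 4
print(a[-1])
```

j=2: 0>=0, unchanged → [5, 0, 0, 0, 0, 6]
j=3: 0>=0, unchanged → [5, 0, 0, 0, 0, 6]
j=4: 0>=0, unchanged → [5, 0, 0, 0, 0, 6]
j=5: 6>=0, unchanged → [5, 0, 0, 0, 0, 6]

6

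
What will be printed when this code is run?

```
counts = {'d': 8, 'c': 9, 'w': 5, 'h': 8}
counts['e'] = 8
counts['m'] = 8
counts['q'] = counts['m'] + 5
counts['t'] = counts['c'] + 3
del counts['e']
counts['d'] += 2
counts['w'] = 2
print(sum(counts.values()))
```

counts['e'] = 8 → {'d': 8, 'c': 9, 'w': 5, 'h': 8, 'e': 8}
counts['m'] = 8 → {'d': 8, 'c': 9, 'w': 5, 'h': 8, 'e': 8, 'm': 8}
counts['q'] = counts['m']+5 = 13 → {'d': 8, 'c': 9, 'w': 5, 'h': 8, 'e': 8, 'm': 8, 'q': 13}
counts['t'] = counts['c']+3 = 12 → {'d': 8, 'c': 9, 'w': 5, 'h': 8, 'e': 8, 'm': 8, 'q': 13, 't': 12}
del 'e' → {'d': 8, 'c': 9, 'w': 5, 'h': 8, 'm': 8, 'q': 13, 't': 12}
counts['d'] = 8+2 = 10 → {'d': 10, 'c': 9, 'w': 5, 'h': 8, 'm': 8, 'q': 13, 't': 12}
counts['w'] = 2 → {'d': 10, 'c': 9, 'w': 2, 'h': 8, 'm': 8, 'q': 13, 't': 12}
sum of values = 62

62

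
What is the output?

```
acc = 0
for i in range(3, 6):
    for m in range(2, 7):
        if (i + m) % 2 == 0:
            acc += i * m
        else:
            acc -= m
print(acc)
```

80

i=3,m=2: odd sum, acc = 0-2 = -2
i=3,m=3: even sum, acc = (-2)+9 = 7
i=3,m=4: odd sum, acc = 7-4 = 3
i=3,m=5: even sum, acc = 3+15 = 18
i=3,m=6: odd sum, acc = 18-6 = 12
i=4,m=2: even sum, acc = 12+8 = 20
i=4,m=3: odd sum, acc = 20-3 = 17
i=4,m=4: even sum, acc = 17+16 = 33
i=4,m=5: odd sum, acc = 33-5 = 28
i=4,m=6: even sum, acc = 28+24 = 52
i=5,m=2: odd sum, acc = 52-2 = 50
i=5,m=3: even sum, acc = 50+15 = 65
i=5,m=4: odd sum, acc = 65-4 = 61
i=5,m=5: even sum, acc = 61+25 = 86
i=5,m=6: odd sum, acc = 86-6 = 80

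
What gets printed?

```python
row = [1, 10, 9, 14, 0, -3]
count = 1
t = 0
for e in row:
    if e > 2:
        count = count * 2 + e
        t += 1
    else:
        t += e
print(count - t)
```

79

e=1: not >2; t=1
e=10: >2, count = 1*2+10 = 12; t=2
e=9: >2, count = 12*2+9 = 33; t=3
e=14: >2, count = 33*2+14 = 80; t=4
e=0: not >2; t=4
e=-3: not >2; t=1
count-t = 80-1 = 79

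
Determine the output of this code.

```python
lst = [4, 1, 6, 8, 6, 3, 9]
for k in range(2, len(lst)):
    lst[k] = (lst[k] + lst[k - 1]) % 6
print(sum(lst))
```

15

k=2: lst[2] = (6+1)%6 = 1 → [4, 1, 1, 8, 6, 3, 9]
k=3: lst[3] = (8+1)%6 = 3 → [4, 1, 1, 3, 6, 3, 9]
k=4: lst[4] = (6+3)%6 = 3 → [4, 1, 1, 3, 3, 3, 9]
k=5: lst[5] = (3+3)%6 = 0 → [4, 1, 1, 3, 3, 0, 9]
k=6: lst[6] = (9+0)%6 = 3 → [4, 1, 1, 3, 3, 0, 3]
sum = 15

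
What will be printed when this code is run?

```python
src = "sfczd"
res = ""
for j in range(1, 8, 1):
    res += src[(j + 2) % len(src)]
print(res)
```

zdsfczd

j=1: add src[3]='z' → 'z'
j=2: add src[4]='d' → 'zd'
j=3: add src[0]='s' → 'zds'
j=4: add src[1]='f' → 'zdsf'
j=5: add src[2]='c' → 'zdsfc'
j=6: add src[3]='z' → 'zdsfcz'
j=7: add src[4]='d' → 'zdsfczd'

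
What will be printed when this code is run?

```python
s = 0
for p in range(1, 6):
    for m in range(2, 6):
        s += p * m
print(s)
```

210

p=1,m=2: s = 0+2 = 2
p=1,m=3: s = 2+3 = 5
p=1,m=4: s = 5+4 = 9
p=1,m=5: s = 9+5 = 14
p=2,m=2: s = 14+4 = 18
p=2,m=3: s = 18+6 = 24
p=2,m=4: s = 24+8 = 32
p=2,m=5: s = 32+10 = 42
p=3,m=2: s = 42+6 = 48
p=3,m=3: s = 48+9 = 57
p=3,m=4: s = 57+12 = 69
p=3,m=5: s = 69+15 = 84
p=4,m=2: s = 84+8 = 92
p=4,m=3: s = 92+12 = 104
p=4,m=4: s = 104+16 = 120
p=4,m=5: s = 120+20 = 140
p=5,m=2: s = 140+10 = 150
p=5,m=3: s = 150+15 = 165
p=5,m=4: s = 165+20 = 185
p=5,m=5: s = 185+25 = 210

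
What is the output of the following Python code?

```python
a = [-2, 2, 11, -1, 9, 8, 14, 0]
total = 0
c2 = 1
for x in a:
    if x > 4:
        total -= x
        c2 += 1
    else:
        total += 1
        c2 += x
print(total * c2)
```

x=-2: not >4, total = 0+1 = 1; c2=-1
x=2: not >4, total = 1+1 = 2; c2=1
x=11: >4, total = 2-11 = -9; c2=2
x=-1: not >4, total = (-9)+1 = -8; c2=1
x=9: >4, total = (-8)-9 = -17; c2=2
x=8: >4, total = (-17)-8 = -25; c2=3
x=14: >4, total = (-25)-14 = -39; c2=4
x=0: not >4, total = (-39)+1 = -38; c2=4
total*c2 = (-38)*4 = -152

-152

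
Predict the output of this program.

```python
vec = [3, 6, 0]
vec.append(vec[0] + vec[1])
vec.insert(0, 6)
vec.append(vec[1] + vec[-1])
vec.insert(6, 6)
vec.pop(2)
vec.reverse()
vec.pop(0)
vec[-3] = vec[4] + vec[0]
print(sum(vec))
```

48

append vec[0]+vec[1] = 3+6 = 9 → [3, 6, 0, 9]
insert 6 at 0 → [6, 3, 6, 0, 9]
append vec[1]+vec[-1] = 3+9 = 12 → [6, 3, 6, 0, 9, 12]
insert 6 at 6 → [6, 3, 6, 0, 9, 12, 6]
pop(2) removes 6 → [6, 3, 0, 9, 12, 6]
reverse → [6, 12, 9, 0, 3, 6]
pop(0) removes 6 → [12, 9, 0, 3, 6]
vec[-3] = vec[4]+vec[0] = 6+12 = 18 → [12, 9, 18, 3, 6]
sum = 48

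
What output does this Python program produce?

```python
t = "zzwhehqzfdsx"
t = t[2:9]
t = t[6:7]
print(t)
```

f

slice [2:9] → 'whehqzf'
slice [6:7] → 'f'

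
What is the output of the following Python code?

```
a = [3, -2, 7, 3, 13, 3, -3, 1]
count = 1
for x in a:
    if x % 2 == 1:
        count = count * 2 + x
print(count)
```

703

x=3: odd, count = 1*2+3 = 5
x=-2: not odd
x=7: odd, count = 5*2+7 = 17
x=3: odd, count = 17*2+3 = 37
x=13: odd, count = 37*2+13 = 87
x=3: odd, count = 87*2+3 = 177
x=-3: odd, count = 177*2+(-3) = 351
x=1: odd, count = 351*2+1 = 703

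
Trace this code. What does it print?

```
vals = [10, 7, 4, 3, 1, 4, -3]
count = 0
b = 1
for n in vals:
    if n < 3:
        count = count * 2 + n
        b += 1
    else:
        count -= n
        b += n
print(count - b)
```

-136

n=10: not <3, count = 0-10 = -10; b=11
n=7: not <3, count = (-10)-7 = -17; b=18
n=4: not <3, count = (-17)-4 = -21; b=22
n=3: not <3, count = (-21)-3 = -24; b=25
n=1: <3, count = (-24)*2+1 = -47; b=26
n=4: not <3, count = (-47)-4 = -51; b=30
n=-3: <3, count = (-51)*2+(-3) = -105; b=31
count-b = (-105)-31 = -136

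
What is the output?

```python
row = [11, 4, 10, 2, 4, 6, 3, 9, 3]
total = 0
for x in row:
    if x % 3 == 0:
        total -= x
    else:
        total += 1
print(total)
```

x=11: not %3==0, total = 0+1 = 1
x=4: not %3==0, total = 1+1 = 2
x=10: not %3==0, total = 2+1 = 3
x=2: not %3==0, total = 3+1 = 4
x=4: not %3==0, total = 4+1 = 5
x=6: %3==0, total = 5-6 = -1
x=3: %3==0, total = (-1)-3 = -4
x=9: %3==0, total = (-4)-9 = -13
x=3: %3==0, total = (-13)-3 = -16

-16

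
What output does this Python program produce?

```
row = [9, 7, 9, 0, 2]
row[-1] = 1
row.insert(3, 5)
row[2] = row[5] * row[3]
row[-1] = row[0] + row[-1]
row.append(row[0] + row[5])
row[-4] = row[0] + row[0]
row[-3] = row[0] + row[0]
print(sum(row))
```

86

row[-1] = 1 → [9, 7, 9, 0, 1]
insert 5 at 3 → [9, 7, 9, 5, 0, 1]
row[2] = row[5]*row[3] = 1*5 = 5 → [9, 7, 5, 5, 0, 1]
row[-1] = row[0]+row[-1] = 9+1 = 10 → [9, 7, 5, 5, 0, 10]
append row[0]+row[5] = 9+10 = 19 → [9, 7, 5, 5, 0, 10, 19]
row[-4] = row[0]+row[0] = 9+9 = 18 → [9, 7, 5, 18, 0, 10, 19]
row[-3] = row[0]+row[0] = 9+9 = 18 → [9, 7, 5, 18, 18, 10, 19]
sum = 86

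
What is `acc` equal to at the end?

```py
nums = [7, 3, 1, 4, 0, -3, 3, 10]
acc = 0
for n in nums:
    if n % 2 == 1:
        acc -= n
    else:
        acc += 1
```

-8

n=7: odd, acc = 0-7 = -7
n=3: odd, acc = (-7)-3 = -10
n=1: odd, acc = (-10)-1 = -11
n=4: not odd, acc = (-11)+1 = -10
n=0: not odd, acc = (-10)+1 = -9
n=-3: odd, acc = (-9)-(-3) = -6
n=3: odd, acc = (-6)-3 = -9
n=10: not odd, acc = (-9)+1 = -8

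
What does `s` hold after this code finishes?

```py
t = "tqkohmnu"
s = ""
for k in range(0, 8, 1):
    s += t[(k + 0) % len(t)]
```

'tqkohmnu'

k=0: add t[0]='t' → 't'
k=1: add t[1]='q' → 'tq'
k=2: add t[2]='k' → 'tqk'
k=3: add t[3]='o' → 'tqko'
k=4: add t[4]='h' → 'tqkoh'
k=5: add t[5]='m' → 'tqkohm'
k=6: add t[6]='n' → 'tqkohmn'
k=7: add t[7]='u' → 'tqkohmnu'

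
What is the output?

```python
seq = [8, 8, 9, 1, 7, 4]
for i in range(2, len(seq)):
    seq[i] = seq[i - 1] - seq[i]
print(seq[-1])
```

i=2: seq[2] = 8-9 = -1 → [8, 8, -1, 1, 7, 4]
i=3: seq[3] = (-1)-1 = -2 → [8, 8, -1, -2, 7, 4]
i=4: seq[4] = (-2)-7 = -9 → [8, 8, -1, -2, -9, 4]
i=5: seq[5] = (-9)-4 = -13 → [8, 8, -1, -2, -9, -13]

-13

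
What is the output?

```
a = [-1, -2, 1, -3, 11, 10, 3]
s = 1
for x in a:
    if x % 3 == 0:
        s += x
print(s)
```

1

x=-1: not %3==0
x=-2: not %3==0
x=1: not %3==0
x=-3: %3==0, s = 1+(-3) = -2
x=11: not %3==0
x=10: not %3==0
x=3: %3==0, s = (-2)+3 = 1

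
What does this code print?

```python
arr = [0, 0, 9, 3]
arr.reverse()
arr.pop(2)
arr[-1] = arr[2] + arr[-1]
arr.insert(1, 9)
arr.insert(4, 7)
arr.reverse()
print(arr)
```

reverse → [3, 9, 0, 0]
pop(2) removes 0 → [3, 9, 0]
arr[-1] = arr[2]+arr[-1] = 0+0 = 0 → [3, 9, 0]
insert 9 at 1 → [3, 9, 9, 0]
insert 7 at 4 → [3, 9, 9, 0, 7]
reverse → [7, 0, 9, 9, 3]

[7, 0, 9, 9, 3]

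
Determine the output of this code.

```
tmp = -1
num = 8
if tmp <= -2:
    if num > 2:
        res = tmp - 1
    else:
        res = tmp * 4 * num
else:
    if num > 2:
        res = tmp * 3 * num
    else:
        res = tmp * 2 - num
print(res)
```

-24

tmp=-1, num=8
tmp <= -2 is False; num > 2 is True
→ res = tmp * 3 * num = -24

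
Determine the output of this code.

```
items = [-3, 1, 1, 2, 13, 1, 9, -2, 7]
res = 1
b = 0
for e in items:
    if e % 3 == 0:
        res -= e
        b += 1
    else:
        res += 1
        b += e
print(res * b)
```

e=-3: %3==0, res = 1-(-3) = 4; b=1
e=1: not %3==0, res = 4+1 = 5; b=2
e=1: not %3==0, res = 5+1 = 6; b=3
e=2: not %3==0, res = 6+1 = 7; b=5
e=13: not %3==0, res = 7+1 = 8; b=18
e=1: not %3==0, res = 8+1 = 9; b=19
e=9: %3==0, res = 9-9 = 0; b=20
e=-2: not %3==0, res = 0+1 = 1; b=18
e=7: not %3==0, res = 1+1 = 2; b=25
res*b = 2*25 = 50

50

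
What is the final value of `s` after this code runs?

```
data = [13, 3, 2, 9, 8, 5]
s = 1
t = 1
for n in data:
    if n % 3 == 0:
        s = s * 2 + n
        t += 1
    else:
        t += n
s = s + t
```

50

n=13: not %3==0; t=14
n=3: %3==0, s = 1*2+3 = 5; t=15
n=2: not %3==0; t=17
n=9: %3==0, s = 5*2+9 = 19; t=18
n=8: not %3==0; t=26
n=5: not %3==0; t=31
s+t = 19+31 = 50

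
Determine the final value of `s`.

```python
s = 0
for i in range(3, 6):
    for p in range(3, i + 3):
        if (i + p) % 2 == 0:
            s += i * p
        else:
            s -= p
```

117

i=3,p=3: even sum, s = 0+9 = 9
i=3,p=4: odd sum, s = 9-4 = 5
i=3,p=5: even sum, s = 5+15 = 20
i=4,p=3: odd sum, s = 20-3 = 17
i=4,p=4: even sum, s = 17+16 = 33
i=4,p=5: odd sum, s = 33-5 = 28
i=4,p=6: even sum, s = 28+24 = 52
i=5,p=3: even sum, s = 52+15 = 67
i=5,p=4: odd sum, s = 67-4 = 63
i=5,p=5: even sum, s = 63+25 = 88
i=5,p=6: odd sum, s = 88-6 = 82
i=5,p=7: even sum, s = 82+35 = 117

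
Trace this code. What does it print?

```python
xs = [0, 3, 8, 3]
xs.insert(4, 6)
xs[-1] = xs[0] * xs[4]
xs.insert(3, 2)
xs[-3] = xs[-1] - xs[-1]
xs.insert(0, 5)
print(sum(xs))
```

insert 6 at 4 → [0, 3, 8, 3, 6]
xs[-1] = xs[0]*xs[4] = 0*6 = 0 → [0, 3, 8, 3, 0]
insert 2 at 3 → [0, 3, 8, 2, 3, 0]
xs[-3] = xs[-1]-xs[-1] = 0-0 = 0 → [0, 3, 8, 0, 3, 0]
insert 5 at 0 → [5, 0, 3, 8, 0, 3, 0]
sum = 19

19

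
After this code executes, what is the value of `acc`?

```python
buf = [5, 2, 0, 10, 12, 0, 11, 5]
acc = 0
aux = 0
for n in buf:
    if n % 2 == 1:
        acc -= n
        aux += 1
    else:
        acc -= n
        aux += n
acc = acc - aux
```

n=5: odd, acc = 0-5 = -5; aux=1
n=2: not odd, acc = (-5)-2 = -7; aux=3
n=0: not odd, acc = (-7)-0 = -7; aux=3
n=10: not odd, acc = (-7)-10 = -17; aux=13
n=12: not odd, acc = (-17)-12 = -29; aux=25
n=0: not odd, acc = (-29)-0 = -29; aux=25
n=11: odd, acc = (-29)-11 = -40; aux=26
n=5: odd, acc = (-40)-5 = -45; aux=27
acc-aux = (-45)-27 = -72

-72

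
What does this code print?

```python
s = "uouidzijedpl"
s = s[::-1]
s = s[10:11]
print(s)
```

reverse → 'lpdejizdiuou'
slice [10:11] → 'o'

o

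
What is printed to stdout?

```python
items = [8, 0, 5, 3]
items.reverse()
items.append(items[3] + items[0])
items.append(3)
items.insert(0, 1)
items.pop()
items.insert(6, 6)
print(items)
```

reverse → [3, 5, 0, 8]
append items[3]+items[0] = 8+3 = 11 → [3, 5, 0, 8, 11]
append 3 → [3, 5, 0, 8, 11, 3]
insert 1 at 0 → [1, 3, 5, 0, 8, 11, 3]
pop() removes 3 → [1, 3, 5, 0, 8, 11]
insert 6 at 6 → [1, 3, 5, 0, 8, 11, 6]

[1, 3, 5, 0, 8, 11, 6]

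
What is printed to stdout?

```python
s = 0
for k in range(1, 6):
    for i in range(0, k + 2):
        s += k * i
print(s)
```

k=1,i=0: s = 0+0 = 0
k=1,i=1: s = 0+1 = 1
k=1,i=2: s = 1+2 = 3
k=2,i=0: s = 3+0 = 3
k=2,i=1: s = 3+2 = 5
k=2,i=2: s = 5+4 = 9
k=2,i=3: s = 9+6 = 15
k=3,i=0: s = 15+0 = 15
k=3,i=1: s = 15+3 = 18
k=3,i=2: s = 18+6 = 24
k=3,i=3: s = 24+9 = 33
k=3,i=4: s = 33+12 = 45
k=4,i=0: s = 45+0 = 45
k=4,i=1: s = 45+4 = 49
k=4,i=2: s = 49+8 = 57
k=4,i=3: s = 57+12 = 69
k=4,i=4: s = 69+16 = 85
k=4,i=5: s = 85+20 = 105
k=5,i=0: s = 105+0 = 105
k=5,i=1: s = 105+5 = 110
k=5,i=2: s = 110+10 = 120
k=5,i=3: s = 120+15 = 135
k=5,i=4: s = 135+20 = 155
k=5,i=5: s = 155+25 = 180
k=5,i=6: s = 180+30 = 210

210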